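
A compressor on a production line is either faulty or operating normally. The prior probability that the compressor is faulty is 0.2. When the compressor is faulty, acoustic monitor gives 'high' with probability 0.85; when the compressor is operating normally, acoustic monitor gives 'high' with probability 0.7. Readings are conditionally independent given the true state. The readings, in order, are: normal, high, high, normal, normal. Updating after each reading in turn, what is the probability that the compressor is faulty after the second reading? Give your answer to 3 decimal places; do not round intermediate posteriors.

After 'normal': P(faulty) = 0.15·0.2000 / (0.15·0.2000 + 0.3·0.8000) ≈ 0.1111
After 'high': P(faulty) = 0.85·0.1111 / (0.85·0.1111 + 0.7·0.8889) ≈ 0.1318

0.132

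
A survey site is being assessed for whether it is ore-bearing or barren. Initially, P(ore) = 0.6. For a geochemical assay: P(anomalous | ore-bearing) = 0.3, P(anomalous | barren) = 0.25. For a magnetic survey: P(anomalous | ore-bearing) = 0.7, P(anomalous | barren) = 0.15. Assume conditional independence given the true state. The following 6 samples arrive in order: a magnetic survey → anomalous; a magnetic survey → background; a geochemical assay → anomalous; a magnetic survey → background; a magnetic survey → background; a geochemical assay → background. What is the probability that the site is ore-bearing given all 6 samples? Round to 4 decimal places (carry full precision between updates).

0.2563

After a magnetic survey='anomalous': P(ore) = 0.7·0.6000 / (0.7·0.6000 + 0.15·0.4000) ≈ 0.8750
After a magnetic survey='background': P(ore) = 0.3·0.8750 / (0.3·0.8750 + 0.85·0.1250) ≈ 0.7119
After a geochemical assay='anomalous': P(ore) = 0.3·0.7119 / (0.3·0.7119 + 0.25·0.2881) ≈ 0.7478
After a magnetic survey='background': P(ore) = 0.3·0.7478 / (0.3·0.7478 + 0.85·0.2522) ≈ 0.5113
After a magnetic survey='background': P(ore) = 0.3·0.5113 / (0.3·0.5113 + 0.85·0.4887) ≈ 0.2697
After a geochemical assay='background': P(ore) = 0.7·0.2697 / (0.7·0.2697 + 0.75·0.7303) ≈ 0.2563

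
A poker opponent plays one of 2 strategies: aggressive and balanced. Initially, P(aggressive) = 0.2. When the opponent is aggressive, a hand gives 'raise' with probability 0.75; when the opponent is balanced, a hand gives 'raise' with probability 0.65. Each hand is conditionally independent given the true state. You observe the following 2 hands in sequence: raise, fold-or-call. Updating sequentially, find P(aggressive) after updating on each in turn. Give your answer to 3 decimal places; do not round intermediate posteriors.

Apply Bayes' rule sequentially, carrying P(aggressive) forward.
After 'raise': P(aggressive) = 0.75·0.2000 / (0.75·0.2000 + 0.65·0.8000) ≈ 0.2239
After 'fold-or-call': P(aggressive) = 0.25·0.2239 / (0.25·0.2239 + 0.35·0.7761) ≈ 0.1708

0.171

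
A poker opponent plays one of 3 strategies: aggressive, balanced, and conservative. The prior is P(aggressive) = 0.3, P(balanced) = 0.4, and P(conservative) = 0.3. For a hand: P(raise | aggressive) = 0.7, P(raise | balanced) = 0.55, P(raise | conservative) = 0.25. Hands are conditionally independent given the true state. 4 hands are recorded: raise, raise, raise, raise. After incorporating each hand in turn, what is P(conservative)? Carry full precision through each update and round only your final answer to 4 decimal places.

After 'raise': normaliser = 0.7·0.3000 + 0.55·0.4000 + 0.25·0.3000; P(aggressive) ≈ 0.4158, P(balanced) ≈ 0.4356, P(conservative) ≈ 0.1485
After 'raise': normaliser = 0.7·0.4158 + 0.55·0.4356 + 0.25·0.1485; P(aggressive) ≈ 0.5126, P(balanced) ≈ 0.4220, P(conservative) ≈ 0.0654
After 'raise': normaliser = 0.7·0.5126 + 0.55·0.4220 + 0.25·0.0654; P(aggressive) ≈ 0.5909, P(balanced) ≈ 0.3822, P(conservative) ≈ 0.0269
After 'raise': normaliser = 0.7·0.5909 + 0.55·0.3822 + 0.25·0.0269; P(aggressive) ≈ 0.6560, P(balanced) ≈ 0.3333, P(conservative) ≈ 0.0107

0.0107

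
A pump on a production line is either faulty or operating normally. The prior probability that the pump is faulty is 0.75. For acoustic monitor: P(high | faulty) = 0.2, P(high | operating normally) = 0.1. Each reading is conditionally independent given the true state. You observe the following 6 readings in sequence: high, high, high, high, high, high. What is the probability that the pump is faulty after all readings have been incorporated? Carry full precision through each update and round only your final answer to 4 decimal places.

After 'high': P(faulty) = 0.2·0.7500 / (0.2·0.7500 + 0.1·0.2500) ≈ 0.8571
After 'high': P(faulty) = 0.2·0.8571 / (0.2·0.8571 + 0.1·0.1429) ≈ 0.9231
After 'high': P(faulty) = 0.2·0.9231 / (0.2·0.9231 + 0.1·0.0769) ≈ 0.9600
After 'high': P(faulty) = 0.2·0.9600 / (0.2·0.9600 + 0.1·0.0400) ≈ 0.9796
After 'high': P(faulty) = 0.2·0.9796 / (0.2·0.9796 + 0.1·0.0204) ≈ 0.9897
After 'high': P(faulty) = 0.2·0.9897 / (0.2·0.9897 + 0.1·0.0103) ≈ 0.9948

0.9948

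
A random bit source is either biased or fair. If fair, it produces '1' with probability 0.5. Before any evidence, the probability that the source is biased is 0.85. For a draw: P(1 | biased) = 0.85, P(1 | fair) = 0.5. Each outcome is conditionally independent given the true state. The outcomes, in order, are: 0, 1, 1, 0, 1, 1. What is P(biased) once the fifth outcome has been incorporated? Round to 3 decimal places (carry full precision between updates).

0.715

Apply Bayes' rule sequentially, carrying P(biased) forward.
After '0': P(biased) = 0.15·0.8500 / (0.15·0.8500 + 0.5·0.1500) ≈ 0.6296
After '1': P(biased) = 0.85·0.6296 / (0.85·0.6296 + 0.5·0.3704) ≈ 0.7429
After '1': P(biased) = 0.85·0.7429 / (0.85·0.7429 + 0.5·0.2571) ≈ 0.8309
After '0': P(biased) = 0.15·0.8309 / (0.15·0.8309 + 0.5·0.1691) ≈ 0.5958
After '1': P(biased) = 0.85·0.5958 / (0.85·0.5958 + 0.5·0.4042) ≈ 0.7147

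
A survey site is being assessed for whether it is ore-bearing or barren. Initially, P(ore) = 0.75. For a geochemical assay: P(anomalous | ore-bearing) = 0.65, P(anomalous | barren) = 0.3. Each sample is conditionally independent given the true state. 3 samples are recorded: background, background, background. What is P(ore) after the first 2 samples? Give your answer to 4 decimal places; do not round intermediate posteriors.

After 'background': P(ore) = 0.35·0.7500 / (0.35·0.7500 + 0.7·0.2500) ≈ 0.6000
After 'background': P(ore) = 0.35·0.6000 / (0.35·0.6000 + 0.7·0.4000) ≈ 0.4286

0.4286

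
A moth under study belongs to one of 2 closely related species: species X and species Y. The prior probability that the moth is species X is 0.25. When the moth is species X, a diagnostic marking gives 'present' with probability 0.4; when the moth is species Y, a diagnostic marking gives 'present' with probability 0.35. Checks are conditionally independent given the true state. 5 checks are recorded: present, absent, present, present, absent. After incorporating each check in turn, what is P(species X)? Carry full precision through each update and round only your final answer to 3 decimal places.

0.298

After 'present': P(species X) = 0.4·0.2500 / (0.4·0.2500 + 0.35·0.7500) ≈ 0.2759
After 'absent': P(species X) = 0.6·0.2759 / (0.6·0.2759 + 0.65·0.7241) ≈ 0.2602
After 'present': P(species X) = 0.4·0.2602 / (0.4·0.2602 + 0.35·0.7398) ≈ 0.2867
After 'present': P(species X) = 0.4·0.2867 / (0.4·0.2867 + 0.35·0.7133) ≈ 0.3147
After 'absent': P(species X) = 0.6·0.3147 / (0.6·0.3147 + 0.65·0.6853) ≈ 0.2977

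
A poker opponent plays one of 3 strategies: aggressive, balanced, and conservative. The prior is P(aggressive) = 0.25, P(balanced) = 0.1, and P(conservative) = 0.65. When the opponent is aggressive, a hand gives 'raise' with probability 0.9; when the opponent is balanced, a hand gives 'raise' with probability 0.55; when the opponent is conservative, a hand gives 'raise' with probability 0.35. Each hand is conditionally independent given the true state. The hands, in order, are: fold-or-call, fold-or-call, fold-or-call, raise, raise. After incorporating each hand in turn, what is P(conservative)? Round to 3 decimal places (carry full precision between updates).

Apply Bayes' rule sequentially, carrying P(conservative) forward.
After 'fold-or-call': normaliser = 0.1·0.2500 + 0.45·0.1000 + 0.65·0.6500; P(aggressive) ≈ 0.0508, P(balanced) ≈ 0.0914, P(conservative) ≈ 0.8579
After 'fold-or-call': normaliser = 0.1·0.0508 + 0.45·0.0914 + 0.65·0.8579; P(aggressive) ≈ 0.0084, P(balanced) ≈ 0.0681, P(conservative) ≈ 0.9235
After 'fold-or-call': normaliser = 0.1·0.0084 + 0.45·0.0681 + 0.65·0.9235; P(aggressive) ≈ 0.0013, P(balanced) ≈ 0.0485, P(conservative) ≈ 0.9502
After 'raise': normaliser = 0.9·0.0013 + 0.55·0.0485 + 0.35·0.9502; P(aggressive) ≈ 0.0033, P(balanced) ≈ 0.0740, P(conservative) ≈ 0.9227
After 'raise': normaliser = 0.9·0.0033 + 0.55·0.0740 + 0.35·0.9227; P(aggressive) ≈ 0.0082, P(balanced) ≈ 0.1110, P(conservative) ≈ 0.8808

0.881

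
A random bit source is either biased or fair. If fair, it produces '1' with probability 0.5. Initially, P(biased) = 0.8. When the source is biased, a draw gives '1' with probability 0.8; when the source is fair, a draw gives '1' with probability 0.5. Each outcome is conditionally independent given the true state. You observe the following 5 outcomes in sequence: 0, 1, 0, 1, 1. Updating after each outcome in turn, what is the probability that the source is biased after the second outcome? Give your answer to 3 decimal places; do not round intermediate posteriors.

0.719

After '0': P(biased) = 0.2·0.8000 / (0.2·0.8000 + 0.5·0.2000) ≈ 0.6154
After '1': P(biased) = 0.8·0.6154 / (0.8·0.6154 + 0.5·0.3846) ≈ 0.7191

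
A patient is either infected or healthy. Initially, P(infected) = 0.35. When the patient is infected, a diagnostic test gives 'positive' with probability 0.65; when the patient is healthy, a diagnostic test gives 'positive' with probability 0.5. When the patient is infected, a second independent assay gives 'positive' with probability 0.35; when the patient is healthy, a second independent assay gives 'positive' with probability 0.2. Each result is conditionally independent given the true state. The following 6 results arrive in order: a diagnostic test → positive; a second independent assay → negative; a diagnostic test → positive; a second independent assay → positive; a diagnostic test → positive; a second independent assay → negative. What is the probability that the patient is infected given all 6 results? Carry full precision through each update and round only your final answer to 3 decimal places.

After a diagnostic test='positive': P(infected) = 0.65·0.3500 / (0.65·0.3500 + 0.5·0.6500) ≈ 0.4118
After a second independent assay='negative': P(infected) = 0.65·0.4118 / (0.65·0.4118 + 0.8·0.5882) ≈ 0.3625
After a diagnostic test='positive': P(infected) = 0.65·0.3625 / (0.65·0.3625 + 0.5·0.6375) ≈ 0.4251
After a second independent assay='positive': P(infected) = 0.35·0.4251 / (0.35·0.4251 + 0.2·0.5749) ≈ 0.5641
After a diagnostic test='positive': P(infected) = 0.65·0.5641 / (0.65·0.5641 + 0.5·0.4359) ≈ 0.6272
After a second independent assay='negative': P(infected) = 0.65·0.6272 / (0.65·0.6272 + 0.8·0.3728) ≈ 0.5775

0.577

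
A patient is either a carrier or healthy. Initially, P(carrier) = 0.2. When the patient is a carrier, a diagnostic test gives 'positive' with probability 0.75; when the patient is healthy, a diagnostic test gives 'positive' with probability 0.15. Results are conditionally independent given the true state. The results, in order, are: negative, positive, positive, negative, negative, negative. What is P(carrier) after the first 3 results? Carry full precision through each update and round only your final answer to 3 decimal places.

After 'negative': P(carrier) = 0.25·0.2000 / (0.25·0.2000 + 0.85·0.8000) ≈ 0.0685
After 'positive': P(carrier) = 0.75·0.0685 / (0.75·0.0685 + 0.15·0.9315) ≈ 0.2688
After 'positive': P(carrier) = 0.75·0.2688 / (0.75·0.2688 + 0.15·0.7312) ≈ 0.6477

0.648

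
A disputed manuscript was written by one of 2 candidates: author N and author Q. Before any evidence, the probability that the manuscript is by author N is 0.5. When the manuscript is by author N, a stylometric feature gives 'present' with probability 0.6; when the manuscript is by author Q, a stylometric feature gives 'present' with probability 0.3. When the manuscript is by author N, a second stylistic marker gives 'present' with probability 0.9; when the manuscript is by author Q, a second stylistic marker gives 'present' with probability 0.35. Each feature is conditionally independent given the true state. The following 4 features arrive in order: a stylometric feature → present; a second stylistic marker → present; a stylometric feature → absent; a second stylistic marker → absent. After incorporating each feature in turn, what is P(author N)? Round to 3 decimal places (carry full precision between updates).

After a stylometric feature='present': P(author N) = 0.6·0.5000 / (0.6·0.5000 + 0.3·0.5000) ≈ 0.6667
After a second stylistic marker='present': P(author N) = 0.9·0.6667 / (0.9·0.6667 + 0.35·0.3333) ≈ 0.8372
After a stylometric feature='absent': P(author N) = 0.4·0.8372 / (0.4·0.8372 + 0.7·0.1628) ≈ 0.7461
After a second stylistic marker='absent': P(author N) = 0.1·0.7461 / (0.1·0.7461 + 0.65·0.2539) ≈ 0.3114

0.311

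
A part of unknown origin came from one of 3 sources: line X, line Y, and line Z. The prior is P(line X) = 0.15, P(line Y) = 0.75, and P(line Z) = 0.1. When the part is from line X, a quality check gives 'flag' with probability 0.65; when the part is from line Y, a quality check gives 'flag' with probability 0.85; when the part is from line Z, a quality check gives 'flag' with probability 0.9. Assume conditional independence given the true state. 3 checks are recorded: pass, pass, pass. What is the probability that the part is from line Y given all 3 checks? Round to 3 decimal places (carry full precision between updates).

Apply Bayes' rule sequentially, carrying P(line Y) forward.
After 'pass': normaliser = 0.35·0.1500 + 0.15·0.7500 + 0.1·0.1000; P(line X) ≈ 0.3000, P(line Y) ≈ 0.6429, P(line Z) ≈ 0.0571
After 'pass': normaliser = 0.35·0.3000 + 0.15·0.6429 + 0.1·0.0571; P(line X) ≈ 0.5069, P(line Y) ≈ 0.4655, P(line Z) ≈ 0.0276
After 'pass': normaliser = 0.35·0.5069 + 0.15·0.4655 + 0.1·0.0276; P(line X) ≈ 0.7097, P(line Y) ≈ 0.2793, P(line Z) ≈ 0.0110

0.279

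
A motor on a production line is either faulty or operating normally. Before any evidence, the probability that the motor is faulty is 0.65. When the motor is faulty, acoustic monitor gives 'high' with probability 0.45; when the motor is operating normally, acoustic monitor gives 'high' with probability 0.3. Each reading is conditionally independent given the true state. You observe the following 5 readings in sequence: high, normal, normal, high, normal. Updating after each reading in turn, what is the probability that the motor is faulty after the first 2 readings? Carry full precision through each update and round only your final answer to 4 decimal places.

After 'high': P(faulty) = 0.45·0.6500 / (0.45·0.6500 + 0.3·0.3500) ≈ 0.7358
After 'normal': P(faulty) = 0.55·0.7358 / (0.55·0.7358 + 0.7·0.2642) ≈ 0.6864

0.6864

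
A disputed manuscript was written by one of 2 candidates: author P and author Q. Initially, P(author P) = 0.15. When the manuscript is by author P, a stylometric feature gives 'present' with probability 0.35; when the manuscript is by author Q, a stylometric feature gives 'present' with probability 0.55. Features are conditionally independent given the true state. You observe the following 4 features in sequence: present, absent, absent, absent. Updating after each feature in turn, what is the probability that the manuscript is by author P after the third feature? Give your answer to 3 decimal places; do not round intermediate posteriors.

After 'present': P(author P) = 0.35·0.1500 / (0.35·0.1500 + 0.55·0.8500) ≈ 0.1010
After 'absent': P(author P) = 0.65·0.1010 / (0.65·0.1010 + 0.45·0.8990) ≈ 0.1396
After 'absent': P(author P) = 0.65·0.1396 / (0.65·0.1396 + 0.45·0.8604) ≈ 0.1898

0.190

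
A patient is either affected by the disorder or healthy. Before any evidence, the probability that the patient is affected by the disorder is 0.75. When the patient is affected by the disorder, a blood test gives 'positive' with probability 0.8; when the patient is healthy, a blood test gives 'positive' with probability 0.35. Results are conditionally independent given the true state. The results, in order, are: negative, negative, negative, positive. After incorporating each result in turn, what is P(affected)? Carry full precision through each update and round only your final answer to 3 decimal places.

After 'negative': P(affected) = 0.2·0.7500 / (0.2·0.7500 + 0.65·0.2500) ≈ 0.4800
After 'negative': P(affected) = 0.2·0.4800 / (0.2·0.4800 + 0.65·0.5200) ≈ 0.2212
After 'negative': P(affected) = 0.2·0.2212 / (0.2·0.2212 + 0.65·0.7788) ≈ 0.0804
After 'positive': P(affected) = 0.8·0.0804 / (0.8·0.0804 + 0.35·0.9196) ≈ 0.1665

0.166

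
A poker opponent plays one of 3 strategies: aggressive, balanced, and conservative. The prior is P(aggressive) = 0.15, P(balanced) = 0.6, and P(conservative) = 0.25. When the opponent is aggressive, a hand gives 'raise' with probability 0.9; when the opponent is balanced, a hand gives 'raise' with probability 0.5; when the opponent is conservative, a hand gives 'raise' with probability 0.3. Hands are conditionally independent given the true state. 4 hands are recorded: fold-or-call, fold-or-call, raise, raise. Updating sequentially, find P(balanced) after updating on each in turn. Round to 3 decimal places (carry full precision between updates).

0.754

After 'fold-or-call': normaliser = 0.1·0.1500 + 0.5·0.6000 + 0.7·0.2500; P(aggressive) ≈ 0.0306, P(balanced) ≈ 0.6122, P(conservative) ≈ 0.3571
After 'fold-or-call': normaliser = 0.1·0.0306 + 0.5·0.6122 + 0.7·0.3571; P(aggressive) ≈ 0.0055, P(balanced) ≈ 0.5474, P(conservative) ≈ 0.4471
After 'raise': normaliser = 0.9·0.0055 + 0.5·0.5474 + 0.3·0.4471; P(aggressive) ≈ 0.0119, P(balanced) ≈ 0.6631, P(conservative) ≈ 0.3249
After 'raise': normaliser = 0.9·0.0119 + 0.5·0.6631 + 0.3·0.3249; P(aggressive) ≈ 0.0244, P(balanced) ≈ 0.7539, P(conservative) ≈ 0.2217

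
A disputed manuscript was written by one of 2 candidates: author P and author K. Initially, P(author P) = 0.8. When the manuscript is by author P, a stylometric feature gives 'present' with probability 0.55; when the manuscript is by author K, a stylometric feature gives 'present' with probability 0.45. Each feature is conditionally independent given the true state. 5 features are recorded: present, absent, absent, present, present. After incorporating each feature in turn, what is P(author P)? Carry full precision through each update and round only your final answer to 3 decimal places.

Each posterior becomes the prior for the next update.
After 'present': P(author P) = 0.55·0.8000 / (0.55·0.8000 + 0.45·0.2000) ≈ 0.8302
After 'absent': P(author P) = 0.45·0.8302 / (0.45·0.8302 + 0.55·0.1698) ≈ 0.8000
After 'absent': P(author P) = 0.45·0.8000 / (0.45·0.8000 + 0.55·0.2000) ≈ 0.7660
After 'present': P(author P) = 0.55·0.7660 / (0.55·0.7660 + 0.45·0.2340) ≈ 0.8000
After 'present': P(author P) = 0.55·0.8000 / (0.55·0.8000 + 0.45·0.2000) ≈ 0.8302

0.830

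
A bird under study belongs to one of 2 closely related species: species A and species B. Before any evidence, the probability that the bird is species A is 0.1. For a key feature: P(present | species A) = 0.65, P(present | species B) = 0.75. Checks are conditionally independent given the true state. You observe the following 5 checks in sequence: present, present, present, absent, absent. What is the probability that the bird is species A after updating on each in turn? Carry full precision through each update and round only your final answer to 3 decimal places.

0.124

After 'present': P(species A) = 0.65·0.1000 / (0.65·0.1000 + 0.75·0.9000) ≈ 0.0878
After 'present': P(species A) = 0.65·0.0878 / (0.65·0.0878 + 0.75·0.9122) ≈ 0.0770
After 'present': P(species A) = 0.65·0.0770 / (0.65·0.0770 + 0.75·0.9230) ≈ 0.0675
After 'absent': P(species A) = 0.35·0.0675 / (0.35·0.0675 + 0.25·0.9325) ≈ 0.0919
After 'absent': P(species A) = 0.35·0.0919 / (0.35·0.0919 + 0.25·0.9081) ≈ 0.1242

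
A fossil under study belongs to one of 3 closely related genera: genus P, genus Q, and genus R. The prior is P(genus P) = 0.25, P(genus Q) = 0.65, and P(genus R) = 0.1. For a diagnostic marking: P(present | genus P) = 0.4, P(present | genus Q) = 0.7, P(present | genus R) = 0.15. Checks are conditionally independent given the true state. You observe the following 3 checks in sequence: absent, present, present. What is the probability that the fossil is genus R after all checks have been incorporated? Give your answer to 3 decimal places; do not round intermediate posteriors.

0.016

After 'absent': normaliser = 0.6·0.2500 + 0.3·0.6500 + 0.85·0.1000; P(genus P) ≈ 0.3488, P(genus Q) ≈ 0.4535, P(genus R) ≈ 0.1977
After 'present': normaliser = 0.4·0.3488 + 0.7·0.4535 + 0.15·0.1977; P(genus P) ≈ 0.2867, P(genus Q) ≈ 0.6523, P(genus R) ≈ 0.0609
After 'present': normaliser = 0.4·0.2867 + 0.7·0.6523 + 0.15·0.0609; P(genus P) ≈ 0.1976, P(genus Q) ≈ 0.7867, P(genus R) ≈ 0.0157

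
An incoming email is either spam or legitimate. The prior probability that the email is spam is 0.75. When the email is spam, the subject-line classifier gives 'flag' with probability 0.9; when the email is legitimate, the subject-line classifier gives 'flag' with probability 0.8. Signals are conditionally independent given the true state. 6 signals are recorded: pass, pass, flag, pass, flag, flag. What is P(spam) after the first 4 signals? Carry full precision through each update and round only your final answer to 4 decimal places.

0.2967

Apply Bayes' rule sequentially, carrying P(spam) forward.
After 'pass': P(spam) = 0.1·0.7500 / (0.1·0.7500 + 0.2·0.2500) ≈ 0.6000
After 'pass': P(spam) = 0.1·0.6000 / (0.1·0.6000 + 0.2·0.4000) ≈ 0.4286
After 'flag': P(spam) = 0.9·0.4286 / (0.9·0.4286 + 0.8·0.5714) ≈ 0.4576
After 'pass': P(spam) = 0.1·0.4576 / (0.1·0.4576 + 0.2·0.5424) ≈ 0.2967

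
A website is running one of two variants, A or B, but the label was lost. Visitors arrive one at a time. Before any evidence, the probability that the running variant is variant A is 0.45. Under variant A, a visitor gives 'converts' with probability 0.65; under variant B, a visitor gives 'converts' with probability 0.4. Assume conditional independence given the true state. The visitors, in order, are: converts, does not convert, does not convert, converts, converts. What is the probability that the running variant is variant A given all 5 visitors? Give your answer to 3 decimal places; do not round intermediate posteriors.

0.544

Each posterior becomes the prior for the next update.
After 'converts': P(A) = 0.65·0.4500 / (0.65·0.4500 + 0.4·0.5500) ≈ 0.5707
After 'does not convert': P(A) = 0.35·0.5707 / (0.35·0.5707 + 0.6·0.4293) ≈ 0.4368
After 'does not convert': P(A) = 0.35·0.4368 / (0.35·0.4368 + 0.6·0.5632) ≈ 0.3115
After 'converts': P(A) = 0.65·0.3115 / (0.65·0.3115 + 0.4·0.6885) ≈ 0.4237
After 'converts': P(A) = 0.65·0.4237 / (0.65·0.4237 + 0.4·0.5763) ≈ 0.5443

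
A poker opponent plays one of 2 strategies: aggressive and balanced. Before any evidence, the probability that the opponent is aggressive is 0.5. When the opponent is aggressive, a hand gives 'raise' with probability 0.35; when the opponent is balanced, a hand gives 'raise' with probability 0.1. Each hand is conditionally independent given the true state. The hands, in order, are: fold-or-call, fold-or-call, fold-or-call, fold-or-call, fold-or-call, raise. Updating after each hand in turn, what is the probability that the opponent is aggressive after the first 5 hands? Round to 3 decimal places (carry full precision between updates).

0.164

Apply Bayes' rule sequentially, carrying P(aggressive) forward.
After 'fold-or-call': P(aggressive) = 0.65·0.5000 / (0.65·0.5000 + 0.9·0.5000) ≈ 0.4194
After 'fold-or-call': P(aggressive) = 0.65·0.4194 / (0.65·0.4194 + 0.9·0.5806) ≈ 0.3428
After 'fold-or-call': P(aggressive) = 0.65·0.3428 / (0.65·0.3428 + 0.9·0.6572) ≈ 0.2736
After 'fold-or-call': P(aggressive) = 0.65·0.2736 / (0.65·0.2736 + 0.9·0.7264) ≈ 0.2139
After 'fold-or-call': P(aggressive) = 0.65·0.2139 / (0.65·0.2139 + 0.9·0.7861) ≈ 0.1642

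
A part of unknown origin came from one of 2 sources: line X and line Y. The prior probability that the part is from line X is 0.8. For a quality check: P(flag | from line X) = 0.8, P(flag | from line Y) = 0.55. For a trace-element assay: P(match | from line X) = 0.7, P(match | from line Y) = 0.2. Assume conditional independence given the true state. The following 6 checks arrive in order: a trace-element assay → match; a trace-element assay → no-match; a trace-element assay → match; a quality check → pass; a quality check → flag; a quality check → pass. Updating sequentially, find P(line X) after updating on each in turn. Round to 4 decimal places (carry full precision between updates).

0.8408

After a trace-element assay='match': P(line X) = 0.7·0.8000 / (0.7·0.8000 + 0.2·0.2000) ≈ 0.9333
After a trace-element assay='no-match': P(line X) = 0.3·0.9333 / (0.3·0.9333 + 0.8·0.0667) ≈ 0.8400
After a trace-element assay='match': P(line X) = 0.7·0.8400 / (0.7·0.8400 + 0.2·0.1600) ≈ 0.9484
After a quality check='pass': P(line X) = 0.2·0.9484 / (0.2·0.9484 + 0.45·0.0516) ≈ 0.8909
After a quality check='flag': P(line X) = 0.8·0.8909 / (0.8·0.8909 + 0.55·0.1091) ≈ 0.9224
After a quality check='pass': P(line X) = 0.2·0.9224 / (0.2·0.9224 + 0.45·0.0776) ≈ 0.8408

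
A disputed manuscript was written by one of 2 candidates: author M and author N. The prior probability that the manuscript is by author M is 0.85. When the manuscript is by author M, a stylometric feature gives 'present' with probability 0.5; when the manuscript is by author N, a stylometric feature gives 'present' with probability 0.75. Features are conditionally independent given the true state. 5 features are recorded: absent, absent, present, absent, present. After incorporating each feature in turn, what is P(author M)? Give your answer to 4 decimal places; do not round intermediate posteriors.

After 'absent': P(author M) = 0.5·0.8500 / (0.5·0.8500 + 0.25·0.1500) ≈ 0.9189
After 'absent': P(author M) = 0.5·0.9189 / (0.5·0.9189 + 0.25·0.0811) ≈ 0.9577
After 'present': P(author M) = 0.5·0.9577 / (0.5·0.9577 + 0.75·0.0423) ≈ 0.9379
After 'absent': P(author M) = 0.5·0.9379 / (0.5·0.9379 + 0.25·0.0621) ≈ 0.9680
After 'present': P(author M) = 0.5·0.9680 / (0.5·0.9680 + 0.75·0.0320) ≈ 0.9527

0.9527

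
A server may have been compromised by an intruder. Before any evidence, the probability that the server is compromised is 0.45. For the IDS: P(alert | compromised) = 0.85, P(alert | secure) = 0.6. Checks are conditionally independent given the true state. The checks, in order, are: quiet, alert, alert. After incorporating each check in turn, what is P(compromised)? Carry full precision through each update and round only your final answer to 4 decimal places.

0.3811

After 'quiet': P(compromised) = 0.15·0.4500 / (0.15·0.4500 + 0.4·0.5500) ≈ 0.2348
After 'alert': P(compromised) = 0.85·0.2348 / (0.85·0.2348 + 0.6·0.7652) ≈ 0.3030
After 'alert': P(compromised) = 0.85·0.3030 / (0.85·0.3030 + 0.6·0.6970) ≈ 0.3811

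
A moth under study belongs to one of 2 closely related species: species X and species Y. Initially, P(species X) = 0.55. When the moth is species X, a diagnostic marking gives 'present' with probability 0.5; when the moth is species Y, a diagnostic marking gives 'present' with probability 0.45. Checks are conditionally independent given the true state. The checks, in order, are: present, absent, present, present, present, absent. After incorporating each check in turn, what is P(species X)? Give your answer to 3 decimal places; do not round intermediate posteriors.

0.606

After 'present': P(species X) = 0.5·0.5500 / (0.5·0.5500 + 0.45·0.4500) ≈ 0.5759
After 'absent': P(species X) = 0.5·0.5759 / (0.5·0.5759 + 0.55·0.4241) ≈ 0.5525
After 'present': P(species X) = 0.5·0.5525 / (0.5·0.5525 + 0.45·0.4475) ≈ 0.5784
After 'present': P(species X) = 0.5·0.5784 / (0.5·0.5784 + 0.45·0.4216) ≈ 0.6038
After 'present': P(species X) = 0.5·0.6038 / (0.5·0.6038 + 0.45·0.3962) ≈ 0.6287
After 'absent': P(species X) = 0.5·0.6287 / (0.5·0.6287 + 0.55·0.3713) ≈ 0.6062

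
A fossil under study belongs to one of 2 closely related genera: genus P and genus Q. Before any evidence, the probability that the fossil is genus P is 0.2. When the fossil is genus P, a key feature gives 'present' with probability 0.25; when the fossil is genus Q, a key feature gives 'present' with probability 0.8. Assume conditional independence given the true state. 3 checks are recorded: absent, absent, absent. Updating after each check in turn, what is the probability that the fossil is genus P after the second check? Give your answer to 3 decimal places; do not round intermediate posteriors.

0.779

Each posterior becomes the prior for the next update.
After 'absent': P(genus P) = 0.75·0.2000 / (0.75·0.2000 + 0.2·0.8000) ≈ 0.4839
After 'absent': P(genus P) = 0.75·0.4839 / (0.75·0.4839 + 0.2·0.5161) ≈ 0.7785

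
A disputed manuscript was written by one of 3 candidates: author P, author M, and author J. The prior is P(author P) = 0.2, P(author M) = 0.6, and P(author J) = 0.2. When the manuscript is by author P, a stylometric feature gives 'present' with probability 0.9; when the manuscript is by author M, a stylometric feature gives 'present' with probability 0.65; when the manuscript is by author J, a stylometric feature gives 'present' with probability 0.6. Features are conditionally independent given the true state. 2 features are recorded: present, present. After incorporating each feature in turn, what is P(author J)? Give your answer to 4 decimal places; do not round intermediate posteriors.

0.1477

Each posterior becomes the prior for the next update.
After 'present': normaliser = 0.9·0.2000 + 0.65·0.6000 + 0.6·0.2000; P(author P) ≈ 0.2609, P(author M) ≈ 0.5652, P(author J) ≈ 0.1739
After 'present': normaliser = 0.9·0.2609 + 0.65·0.5652 + 0.6·0.1739; P(author P) ≈ 0.3323, P(author M) ≈ 0.5200, P(author J) ≈ 0.1477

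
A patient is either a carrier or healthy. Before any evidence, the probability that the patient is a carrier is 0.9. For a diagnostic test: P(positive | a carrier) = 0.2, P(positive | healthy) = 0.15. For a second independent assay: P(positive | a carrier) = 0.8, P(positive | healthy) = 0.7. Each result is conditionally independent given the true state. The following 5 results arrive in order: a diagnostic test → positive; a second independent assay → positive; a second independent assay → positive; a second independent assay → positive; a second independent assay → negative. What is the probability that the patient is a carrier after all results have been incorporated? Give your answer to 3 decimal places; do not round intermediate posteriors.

Apply Bayes' rule sequentially, carrying P(carrier) forward.
After a diagnostic test='positive': P(carrier) = 0.2·0.9000 / (0.2·0.9000 + 0.15·0.1000) ≈ 0.9231
After a second independent assay='positive': P(carrier) = 0.8·0.9231 / (0.8·0.9231 + 0.7·0.0769) ≈ 0.9320
After a second independent assay='positive': P(carrier) = 0.8·0.9320 / (0.8·0.9320 + 0.7·0.0680) ≈ 0.9400
After a second independent assay='positive': P(carrier) = 0.8·0.9400 / (0.8·0.9400 + 0.7·0.0600) ≈ 0.9471
After a second independent assay='negative': P(carrier) = 0.2·0.9471 / (0.2·0.9471 + 0.3·0.0529) ≈ 0.9227

0.923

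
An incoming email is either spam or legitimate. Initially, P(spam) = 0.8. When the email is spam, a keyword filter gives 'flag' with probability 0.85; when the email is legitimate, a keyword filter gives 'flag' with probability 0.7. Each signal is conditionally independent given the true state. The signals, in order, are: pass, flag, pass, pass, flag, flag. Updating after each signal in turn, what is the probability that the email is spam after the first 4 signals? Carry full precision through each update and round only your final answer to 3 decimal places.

0.378

After 'pass': P(spam) = 0.15·0.8000 / (0.15·0.8000 + 0.3·0.2000) ≈ 0.6667
After 'flag': P(spam) = 0.85·0.6667 / (0.85·0.6667 + 0.7·0.3333) ≈ 0.7083
After 'pass': P(spam) = 0.15·0.7083 / (0.15·0.7083 + 0.3·0.2917) ≈ 0.5484
After 'pass': P(spam) = 0.15·0.5484 / (0.15·0.5484 + 0.3·0.4516) ≈ 0.3778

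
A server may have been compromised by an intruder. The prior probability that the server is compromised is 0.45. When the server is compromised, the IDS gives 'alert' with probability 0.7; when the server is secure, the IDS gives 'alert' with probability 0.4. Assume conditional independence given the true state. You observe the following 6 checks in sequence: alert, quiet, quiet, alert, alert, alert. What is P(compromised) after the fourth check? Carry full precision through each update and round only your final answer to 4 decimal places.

After 'alert': P(compromised) = 0.7·0.4500 / (0.7·0.4500 + 0.4·0.5500) ≈ 0.5888
After 'quiet': P(compromised) = 0.3·0.5888 / (0.3·0.5888 + 0.6·0.4112) ≈ 0.4172
After 'quiet': P(compromised) = 0.3·0.4172 / (0.3·0.4172 + 0.6·0.5828) ≈ 0.2636
After 'alert': P(compromised) = 0.7·0.2636 / (0.7·0.2636 + 0.4·0.7364) ≈ 0.3852

0.3852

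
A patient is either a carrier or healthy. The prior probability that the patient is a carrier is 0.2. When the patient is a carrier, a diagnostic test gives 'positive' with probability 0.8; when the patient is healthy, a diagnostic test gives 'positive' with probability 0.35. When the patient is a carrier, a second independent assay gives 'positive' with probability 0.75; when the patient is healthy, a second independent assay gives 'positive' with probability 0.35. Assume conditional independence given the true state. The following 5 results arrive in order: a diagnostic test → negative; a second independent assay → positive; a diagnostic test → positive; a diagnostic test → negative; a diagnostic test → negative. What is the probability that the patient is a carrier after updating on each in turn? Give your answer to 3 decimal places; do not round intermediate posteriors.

0.034

Each posterior becomes the prior for the next update.
After a diagnostic test='negative': P(carrier) = 0.2·0.2000 / (0.2·0.2000 + 0.65·0.8000) ≈ 0.0714
After a second independent assay='positive': P(carrier) = 0.75·0.0714 / (0.75·0.0714 + 0.35·0.9286) ≈ 0.1415
After a diagnostic test='positive': P(carrier) = 0.8·0.1415 / (0.8·0.1415 + 0.35·0.8585) ≈ 0.2737
After a diagnostic test='negative': P(carrier) = 0.2·0.2737 / (0.2·0.2737 + 0.65·0.7263) ≈ 0.1039
After a diagnostic test='negative': P(carrier) = 0.2·0.1039 / (0.2·0.1039 + 0.65·0.8961) ≈ 0.0344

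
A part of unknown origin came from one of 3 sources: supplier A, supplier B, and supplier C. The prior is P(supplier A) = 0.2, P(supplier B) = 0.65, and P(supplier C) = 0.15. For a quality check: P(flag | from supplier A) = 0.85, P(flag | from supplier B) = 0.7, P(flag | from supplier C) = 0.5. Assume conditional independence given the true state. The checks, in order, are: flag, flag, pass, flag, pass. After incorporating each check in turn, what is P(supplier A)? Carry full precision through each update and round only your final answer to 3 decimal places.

0.100

After 'flag': normaliser = 0.85·0.2000 + 0.7·0.6500 + 0.5·0.1500; P(supplier A) ≈ 0.2429, P(supplier B) ≈ 0.6500, P(supplier C) ≈ 0.1071
After 'flag': normaliser = 0.85·0.2429 + 0.7·0.6500 + 0.5·0.1071; P(supplier A) ≈ 0.2887, P(supplier B) ≈ 0.6364, P(supplier C) ≈ 0.0749
After 'pass': normaliser = 0.15·0.2887 + 0.3·0.6364 + 0.5·0.0749; P(supplier A) ≈ 0.1594, P(supplier B) ≈ 0.7027, P(supplier C) ≈ 0.1379
After 'flag': normaliser = 0.85·0.1594 + 0.7·0.7027 + 0.5·0.1379; P(supplier A) ≈ 0.1946, P(supplier B) ≈ 0.7064, P(supplier C) ≈ 0.0990
After 'pass': normaliser = 0.15·0.1946 + 0.3·0.7064 + 0.5·0.0990; P(supplier A) ≈ 0.1004, P(supplier B) ≈ 0.7292, P(supplier C) ≈ 0.1704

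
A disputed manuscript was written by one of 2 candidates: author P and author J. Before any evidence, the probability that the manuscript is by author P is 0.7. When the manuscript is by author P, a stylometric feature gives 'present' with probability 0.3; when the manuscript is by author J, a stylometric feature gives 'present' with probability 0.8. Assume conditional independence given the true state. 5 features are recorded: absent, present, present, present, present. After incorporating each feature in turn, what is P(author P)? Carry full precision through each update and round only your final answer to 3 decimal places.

After 'absent': P(author P) = 0.7·0.7000 / (0.7·0.7000 + 0.2·0.3000) ≈ 0.8909
After 'present': P(author P) = 0.3·0.8909 / (0.3·0.8909 + 0.8·0.1091) ≈ 0.7538
After 'present': P(author P) = 0.3·0.7538 / (0.3·0.7538 + 0.8·0.2462) ≈ 0.5345
After 'present': P(author P) = 0.3·0.5345 / (0.3·0.5345 + 0.8·0.4655) ≈ 0.3010
After 'present': P(author P) = 0.3·0.3010 / (0.3·0.3010 + 0.8·0.6990) ≈ 0.1390

0.139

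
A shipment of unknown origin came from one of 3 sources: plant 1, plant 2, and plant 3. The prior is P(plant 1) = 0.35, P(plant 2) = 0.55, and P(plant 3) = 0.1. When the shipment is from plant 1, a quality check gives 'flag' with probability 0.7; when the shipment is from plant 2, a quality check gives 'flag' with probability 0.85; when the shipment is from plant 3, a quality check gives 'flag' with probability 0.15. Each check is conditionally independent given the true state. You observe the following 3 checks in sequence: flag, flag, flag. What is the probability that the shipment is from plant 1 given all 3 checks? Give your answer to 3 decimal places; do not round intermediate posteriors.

After 'flag': normaliser = 0.7·0.3500 + 0.85·0.5500 + 0.15·0.1000; P(plant 1) ≈ 0.3368, P(plant 2) ≈ 0.6426, P(plant 3) ≈ 0.0206
After 'flag': normaliser = 0.7·0.3368 + 0.85·0.6426 + 0.15·0.0206; P(plant 1) ≈ 0.3003, P(plant 2) ≈ 0.6958, P(plant 3) ≈ 0.0039
After 'flag': normaliser = 0.7·0.3003 + 0.85·0.6958 + 0.15·0.0039; P(plant 1) ≈ 0.2620, P(plant 2) ≈ 0.7372, P(plant 3) ≈ 0.0007

0.262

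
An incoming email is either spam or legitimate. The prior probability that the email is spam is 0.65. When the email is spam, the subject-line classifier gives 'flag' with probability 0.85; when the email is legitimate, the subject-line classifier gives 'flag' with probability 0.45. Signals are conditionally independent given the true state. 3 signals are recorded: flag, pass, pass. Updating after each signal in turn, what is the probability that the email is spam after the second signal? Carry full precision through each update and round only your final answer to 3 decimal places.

After 'flag': P(spam) = 0.85·0.6500 / (0.85·0.6500 + 0.45·0.3500) ≈ 0.7782
After 'pass': P(spam) = 0.15·0.7782 / (0.15·0.7782 + 0.55·0.2218) ≈ 0.4889

0.489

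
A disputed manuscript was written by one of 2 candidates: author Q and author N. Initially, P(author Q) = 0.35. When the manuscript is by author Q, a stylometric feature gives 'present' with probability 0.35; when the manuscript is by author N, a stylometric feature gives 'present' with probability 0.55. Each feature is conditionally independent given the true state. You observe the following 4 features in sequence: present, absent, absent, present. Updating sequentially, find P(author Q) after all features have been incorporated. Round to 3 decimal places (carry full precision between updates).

After 'present': P(author Q) = 0.35·0.3500 / (0.35·0.3500 + 0.55·0.6500) ≈ 0.2552
After 'absent': P(author Q) = 0.65·0.2552 / (0.65·0.2552 + 0.45·0.7448) ≈ 0.3311
After 'absent': P(author Q) = 0.65·0.3311 / (0.65·0.3311 + 0.45·0.6689) ≈ 0.4169
After 'present': P(author Q) = 0.35·0.4169 / (0.35·0.4169 + 0.55·0.5831) ≈ 0.3127

0.313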